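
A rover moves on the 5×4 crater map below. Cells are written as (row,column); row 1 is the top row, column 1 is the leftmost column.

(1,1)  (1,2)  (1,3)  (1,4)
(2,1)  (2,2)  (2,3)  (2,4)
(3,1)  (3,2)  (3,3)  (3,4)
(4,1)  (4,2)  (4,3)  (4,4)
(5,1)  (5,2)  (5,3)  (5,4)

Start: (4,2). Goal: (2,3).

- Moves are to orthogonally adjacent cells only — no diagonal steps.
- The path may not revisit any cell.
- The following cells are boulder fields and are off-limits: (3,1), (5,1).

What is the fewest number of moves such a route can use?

3

The Manhattan distance from (4,2) to (2,3) is |4−2| + |2−3| = 3, so at least 3 moves are needed.
A route of 3 moves achieves this: (4,2) → (3,2) → (2,2) → (2,3).
Since 3 matches the lower bound, it is optimal.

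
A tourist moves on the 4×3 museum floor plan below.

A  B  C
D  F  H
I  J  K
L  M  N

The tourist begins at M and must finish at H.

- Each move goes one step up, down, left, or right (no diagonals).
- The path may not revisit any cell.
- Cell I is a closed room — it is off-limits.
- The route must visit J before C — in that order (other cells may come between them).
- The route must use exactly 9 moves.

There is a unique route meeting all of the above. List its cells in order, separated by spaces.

The waypoints must appear in the order J, C, with no cell reused.
Route from M: right 1 to N, up 1 to K, left 1 to J, up 1 to F, left 1 to D, up 1 to A, right 2 to C, down 1 to H — 9 moves in all.
Check: order respected (J at step 3, C at step 8); 9 moves as required.

M N K J F D A B C H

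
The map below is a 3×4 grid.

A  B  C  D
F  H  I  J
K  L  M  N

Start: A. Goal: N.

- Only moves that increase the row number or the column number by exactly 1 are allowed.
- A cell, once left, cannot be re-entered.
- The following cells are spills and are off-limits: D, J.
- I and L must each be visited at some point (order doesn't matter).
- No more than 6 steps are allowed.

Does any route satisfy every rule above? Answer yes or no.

L is below but to the left of I: going I → L would need a leftward move and L → I an upward move, so no right/down-only route can visit both required cells.

no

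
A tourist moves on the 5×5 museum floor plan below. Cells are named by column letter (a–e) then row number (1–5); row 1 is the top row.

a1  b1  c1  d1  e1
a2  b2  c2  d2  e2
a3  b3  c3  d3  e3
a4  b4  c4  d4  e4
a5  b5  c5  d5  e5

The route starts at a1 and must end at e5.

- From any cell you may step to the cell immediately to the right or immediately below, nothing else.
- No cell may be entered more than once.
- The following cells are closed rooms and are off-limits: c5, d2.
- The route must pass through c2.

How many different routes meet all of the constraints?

15

A right/down-only route from a1 to e5 makes exactly 4 down-moves and 4 right-moves in some order.
With no other constraints that would be C(8,4) = 70 routes.
Split at c2 and multiply the segment counts (each segment already excludes blocked cells): a1→c2: 3; c2→e5: 5; product = 15.
That gives 15 routes.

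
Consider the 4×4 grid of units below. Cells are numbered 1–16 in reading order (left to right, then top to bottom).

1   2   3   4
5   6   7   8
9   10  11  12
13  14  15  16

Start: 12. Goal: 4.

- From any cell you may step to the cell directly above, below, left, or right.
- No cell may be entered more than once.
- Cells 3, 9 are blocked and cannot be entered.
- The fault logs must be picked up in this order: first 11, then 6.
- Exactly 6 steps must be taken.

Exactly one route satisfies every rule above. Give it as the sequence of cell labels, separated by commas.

12, 11, 10, 6, 7, 8, 4

The waypoints must appear in the order 11, 6, with no cell reused.
Route from 12: 2× left (reaching 10), up to 6, 2× right (reaching 8), up to 4 — 6 moves in all.
Check: order respected (11 at step 1, 6 at step 3); 6 moves as required.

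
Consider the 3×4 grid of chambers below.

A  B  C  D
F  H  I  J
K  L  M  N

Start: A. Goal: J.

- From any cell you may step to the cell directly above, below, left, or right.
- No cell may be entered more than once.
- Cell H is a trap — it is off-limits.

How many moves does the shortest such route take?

The Manhattan distance from A to J is |1−2| + |1−4| = 4, so at least 4 moves are needed.
A route of 4 moves achieves this: A → B → C → I → J.
Since 4 matches the lower bound, it is optimal.

4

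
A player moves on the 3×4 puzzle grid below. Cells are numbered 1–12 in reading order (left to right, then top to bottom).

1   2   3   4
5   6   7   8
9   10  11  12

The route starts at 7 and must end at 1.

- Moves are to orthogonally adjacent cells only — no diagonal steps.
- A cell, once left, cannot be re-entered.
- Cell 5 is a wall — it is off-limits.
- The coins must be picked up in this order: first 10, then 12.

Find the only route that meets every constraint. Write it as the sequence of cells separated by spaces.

7 6 10 11 12 8 4 3 2 1

The waypoints must appear in the order 10, 12, with no cell reused.
Route from 7: left 1 to 6, down 1 to 10, right 2 to 12, up 2 to 4, left 3 to 1 — 9 moves in all.
Check: order respected (10 at step 2, 12 at step 4).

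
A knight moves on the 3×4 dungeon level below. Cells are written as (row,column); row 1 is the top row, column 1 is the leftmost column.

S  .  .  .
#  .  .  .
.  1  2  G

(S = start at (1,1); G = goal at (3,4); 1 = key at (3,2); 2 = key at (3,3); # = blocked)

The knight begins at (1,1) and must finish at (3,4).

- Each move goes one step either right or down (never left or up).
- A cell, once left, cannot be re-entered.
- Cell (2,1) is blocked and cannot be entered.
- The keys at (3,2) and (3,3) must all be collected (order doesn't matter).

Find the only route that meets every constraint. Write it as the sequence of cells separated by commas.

Moves only go right or down, so the column and row indices never decrease.
Route from (1,1): right 1 to (1,2), down 2 to (3,2), right 2 to (3,4) — 5 moves in all.
Check: all required cells visited.

(1,1), (1,2), (2,2), (3,2), (3,3), (3,4)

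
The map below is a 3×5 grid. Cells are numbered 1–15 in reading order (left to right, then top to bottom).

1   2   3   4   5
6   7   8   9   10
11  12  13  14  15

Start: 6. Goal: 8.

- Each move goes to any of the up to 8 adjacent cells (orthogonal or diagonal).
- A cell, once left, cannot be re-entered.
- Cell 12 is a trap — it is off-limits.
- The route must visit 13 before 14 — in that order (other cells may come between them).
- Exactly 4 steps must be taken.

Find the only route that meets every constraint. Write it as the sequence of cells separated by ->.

The waypoints must appear in the order 13, 14, with no cell reused.
Route from 6: right 1 to 7, down-right 1 to 13, right 1 to 14, up-left 1 to 8 — 4 moves in all.
Check: order respected (13 at step 2, 14 at step 3); 4 moves as required.

6 -> 7 -> 13 -> 14 -> 8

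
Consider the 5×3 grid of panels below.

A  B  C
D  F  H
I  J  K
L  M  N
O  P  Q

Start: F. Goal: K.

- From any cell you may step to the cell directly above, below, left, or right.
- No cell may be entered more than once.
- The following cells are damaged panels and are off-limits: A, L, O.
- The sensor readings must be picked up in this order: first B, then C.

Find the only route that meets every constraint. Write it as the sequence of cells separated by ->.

The waypoints must appear in the order B, C, with no cell reused.
Route from F: up 1 to B, right 1 to C, down 2 to K — 4 moves in all.
Check: order respected (B at step 1, C at step 2).

F -> B -> C -> H -> K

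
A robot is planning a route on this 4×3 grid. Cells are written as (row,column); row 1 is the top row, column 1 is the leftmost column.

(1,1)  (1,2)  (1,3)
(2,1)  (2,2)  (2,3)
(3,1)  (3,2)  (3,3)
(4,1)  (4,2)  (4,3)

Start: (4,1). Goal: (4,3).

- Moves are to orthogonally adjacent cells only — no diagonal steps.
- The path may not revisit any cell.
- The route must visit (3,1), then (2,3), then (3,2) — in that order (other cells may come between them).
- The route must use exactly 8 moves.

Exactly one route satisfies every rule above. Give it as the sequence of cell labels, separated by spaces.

The waypoints must appear in the order (3,1), (2,3), (3,2), with no cell reused.
Route from (4,1): 2× up (reaching (2,1)), 2× right (reaching (2,3)), down to (3,3), left to (3,2), down to (4,2), right to (4,3) — 8 moves in all.
Check: order respected ((3,1) at step 1, (2,3) at step 4, (3,2) at step 6); 8 moves as required.

(4,1) (3,1) (2,1) (2,2) (2,3) (3,3) (3,2) (4,2) (4,3)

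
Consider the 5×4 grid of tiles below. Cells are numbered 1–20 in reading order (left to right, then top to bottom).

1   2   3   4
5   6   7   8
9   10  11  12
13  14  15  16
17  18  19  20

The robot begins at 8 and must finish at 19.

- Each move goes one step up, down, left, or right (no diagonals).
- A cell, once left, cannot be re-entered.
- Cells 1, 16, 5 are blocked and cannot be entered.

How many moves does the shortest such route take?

4

The Manhattan distance from 8 to 19 is |2−5| + |4−3| = 4, so at least 4 moves are needed.
A route of 4 moves achieves this: 8 → 12 → 11 → 15 → 19.
Since 4 matches the lower bound, it is optimal.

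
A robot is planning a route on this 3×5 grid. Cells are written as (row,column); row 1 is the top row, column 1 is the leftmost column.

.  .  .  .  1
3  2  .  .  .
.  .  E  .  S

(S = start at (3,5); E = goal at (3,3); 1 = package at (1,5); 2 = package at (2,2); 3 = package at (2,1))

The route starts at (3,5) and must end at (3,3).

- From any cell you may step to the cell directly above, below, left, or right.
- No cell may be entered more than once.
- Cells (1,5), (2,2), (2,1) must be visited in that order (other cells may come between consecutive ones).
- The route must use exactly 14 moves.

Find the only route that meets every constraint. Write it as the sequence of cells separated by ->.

The waypoints must appear in the order (1,5), (2,2), (2,1), with no cell reused.
Route from (3,5): left to (3,4), up to (2,4), right to (2,5), up to (1,5), 2× left (reaching (1,3)), down to (2,3), left to (2,2), up to (1,2), left to (1,1), 2× down (reaching (3,1)), 2× right (reaching (3,3)) — 14 moves in all.
Check: order respected (1 at step 4, 2 at step 8, 3 at step 11); 14 moves as required.

(3,5) -> (3,4) -> (2,4) -> (2,5) -> (1,5) -> (1,4) -> (1,3) -> (2,3) -> (2,2) -> (1,2) -> (1,1) -> (2,1) -> (3,1) -> (3,2) -> (3,3)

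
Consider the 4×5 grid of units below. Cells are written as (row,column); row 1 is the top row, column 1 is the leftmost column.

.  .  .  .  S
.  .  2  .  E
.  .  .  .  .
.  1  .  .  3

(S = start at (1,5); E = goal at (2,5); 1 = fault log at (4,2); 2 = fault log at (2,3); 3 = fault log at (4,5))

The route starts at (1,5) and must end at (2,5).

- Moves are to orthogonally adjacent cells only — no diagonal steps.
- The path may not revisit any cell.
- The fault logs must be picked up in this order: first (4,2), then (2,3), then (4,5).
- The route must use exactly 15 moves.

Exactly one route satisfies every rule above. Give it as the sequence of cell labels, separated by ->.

(1,5) -> (1,4) -> (1,3) -> (1,2) -> (2,2) -> (3,2) -> (4,2) -> (4,3) -> (3,3) -> (2,3) -> (2,4) -> (3,4) -> (4,4) -> (4,5) -> (3,5) -> (2,5)

The waypoints must appear in the order (4,2), (2,3), (4,5), with no cell reused.
Route from (1,5): 3× left (reaching (1,2)), 3× down (reaching (4,2)), right to (4,3), 2× up (reaching (2,3)), right to (2,4), 2× down (reaching (4,4)), right to (4,5), 2× up (reaching (2,5)) — 15 moves in all.
Check: order respected (1 at step 6, 2 at step 9, 3 at step 13); 15 moves as required.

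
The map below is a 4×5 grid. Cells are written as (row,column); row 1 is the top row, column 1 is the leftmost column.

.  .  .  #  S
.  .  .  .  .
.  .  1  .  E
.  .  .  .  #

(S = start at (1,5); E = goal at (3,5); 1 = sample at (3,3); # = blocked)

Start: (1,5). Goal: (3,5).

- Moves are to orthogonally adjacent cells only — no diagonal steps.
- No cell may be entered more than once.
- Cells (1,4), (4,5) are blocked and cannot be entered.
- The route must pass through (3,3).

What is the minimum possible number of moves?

6

Any route passes through (3,3) somewhere between (1,5) and (3,5). Summing Manhattan distances along the two legs ((1,5) → (3,3) → (3,5)) gives a lower bound of 4 + 2 = 6 moves.
A route of 6 moves achieves this: (1,5) → (2,5) → (2,4) → (2,3) → (3,3) → (3,4) → (3,5).
Since 6 matches the lower bound, it is optimal.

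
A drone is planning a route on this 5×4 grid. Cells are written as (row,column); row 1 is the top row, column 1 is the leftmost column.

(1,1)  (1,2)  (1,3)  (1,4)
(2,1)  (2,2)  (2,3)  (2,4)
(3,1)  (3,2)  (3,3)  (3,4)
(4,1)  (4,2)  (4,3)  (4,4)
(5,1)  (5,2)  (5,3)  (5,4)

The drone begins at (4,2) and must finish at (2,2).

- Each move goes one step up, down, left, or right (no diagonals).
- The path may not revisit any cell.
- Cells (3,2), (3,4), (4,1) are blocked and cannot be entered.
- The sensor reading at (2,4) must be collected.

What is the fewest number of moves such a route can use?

8

Any route passes through (2,4) somewhere between (4,2) and (2,2). Summing Manhattan distances along the two legs ((4,2) → (2,4) → (2,2)) gives a lower bound of 4 + 2 = 6 moves.
The shortest route satisfying every rule uses 8 moves: (4,2) → (4,3) → (3,3) → (2,3) → (2,4) → (1,4) → (1,3) → (1,2) → (2,2).
The bound of 6 isn't tight here; checking systematically, no route of length 6 through 7 satisfies every constraint, so 8 is the minimum.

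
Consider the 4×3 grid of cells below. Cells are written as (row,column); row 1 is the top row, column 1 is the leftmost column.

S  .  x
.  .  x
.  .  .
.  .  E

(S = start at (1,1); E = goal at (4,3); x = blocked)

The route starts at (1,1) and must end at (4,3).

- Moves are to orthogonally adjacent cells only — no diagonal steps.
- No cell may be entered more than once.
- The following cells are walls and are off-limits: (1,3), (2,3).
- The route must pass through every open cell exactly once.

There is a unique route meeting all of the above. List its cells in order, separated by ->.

Need to visit all 10 open cells exactly once, starting at (1,1) and ending at (4,3).
Cell (3,3) has only two open neighbours ((4,3) and (3,2)), so the path must pass straight through it: one of those is the cell it's entered from and the other is where it exits.
Route from (1,1): right to (1,2), down to (2,2), left to (2,1), 2× down (reaching (4,1)), right to (4,2), up to (3,2), right to (3,3), down to (4,3) — 9 moves in all.
Check: all 10 open cells covered.

(1,1) -> (1,2) -> (2,2) -> (2,1) -> (3,1) -> (4,1) -> (4,2) -> (3,2) -> (3,3) -> (4,3)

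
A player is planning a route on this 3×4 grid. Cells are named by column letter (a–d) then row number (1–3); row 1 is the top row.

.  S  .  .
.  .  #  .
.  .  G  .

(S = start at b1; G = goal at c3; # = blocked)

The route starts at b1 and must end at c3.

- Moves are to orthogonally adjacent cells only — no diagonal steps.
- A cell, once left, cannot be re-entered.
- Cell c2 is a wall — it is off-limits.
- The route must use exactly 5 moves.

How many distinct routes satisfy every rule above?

4

Need simple routes of exactly 5 moves from b1 to c3 (Manhattan distance 3, so 1 moves are spent on a detour and 1 undoing it).
Enumerating: b1 b2 a2 a3 b3 c3 | b1 a1 a2 a3 b3 c3 | b1 a1 a2 b2 b3 c3 | b1 c1 d1 d2 d3 c3.
That gives 4 routes.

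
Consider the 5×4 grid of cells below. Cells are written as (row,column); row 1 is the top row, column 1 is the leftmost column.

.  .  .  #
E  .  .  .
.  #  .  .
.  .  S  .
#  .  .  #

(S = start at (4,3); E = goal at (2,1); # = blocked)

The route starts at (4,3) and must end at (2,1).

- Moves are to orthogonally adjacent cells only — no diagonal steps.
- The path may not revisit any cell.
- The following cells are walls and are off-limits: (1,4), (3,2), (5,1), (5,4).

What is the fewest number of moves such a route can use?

The Manhattan distance from (4,3) to (2,1) is |4−2| + |3−1| = 4, so at least 4 moves are needed.
A route of 4 moves achieves this: (4,3) → (3,3) → (2,3) → (2,2) → (2,1).
Since 4 matches the lower bound, it is optimal.

4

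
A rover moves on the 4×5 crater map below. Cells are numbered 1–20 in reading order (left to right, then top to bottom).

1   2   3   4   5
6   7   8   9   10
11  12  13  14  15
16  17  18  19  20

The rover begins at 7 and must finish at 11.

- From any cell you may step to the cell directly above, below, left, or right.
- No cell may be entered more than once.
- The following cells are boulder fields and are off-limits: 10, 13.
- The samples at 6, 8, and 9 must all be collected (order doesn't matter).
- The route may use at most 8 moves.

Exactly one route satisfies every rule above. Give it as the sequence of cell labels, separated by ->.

The budget equals the shortest possible length, so every move has to be on a shortest route through the required cells.
Route from 7: right 2 to 9, up 1 to 4, left 3 to 1, down 2 to 11 — 8 moves in all.
Check: all required cells visited; 8 ≤ 8 moves.

7 -> 8 -> 9 -> 4 -> 3 -> 2 -> 1 -> 6 -> 11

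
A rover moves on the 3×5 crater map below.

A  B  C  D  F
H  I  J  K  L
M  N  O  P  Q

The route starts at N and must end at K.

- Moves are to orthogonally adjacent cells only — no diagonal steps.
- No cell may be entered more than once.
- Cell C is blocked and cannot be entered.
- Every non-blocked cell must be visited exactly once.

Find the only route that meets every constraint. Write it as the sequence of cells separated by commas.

Need to visit all 14 open cells exactly once, starting at N and ending at K.
Cell Q has only two open neighbours (L and P), so the path must pass straight through it: one of those is the cell it's entered from and the other is where it exits.
Route from N: left 1 to M, up 2 to A, right 1 to B, down 1 to I, right 1 to J, down 1 to O, right 2 to Q, up 2 to F, left 1 to D, down 1 to K — 13 moves in all.
Check: all 14 open cells covered.

N, M, H, A, B, I, J, O, P, Q, L, F, D, K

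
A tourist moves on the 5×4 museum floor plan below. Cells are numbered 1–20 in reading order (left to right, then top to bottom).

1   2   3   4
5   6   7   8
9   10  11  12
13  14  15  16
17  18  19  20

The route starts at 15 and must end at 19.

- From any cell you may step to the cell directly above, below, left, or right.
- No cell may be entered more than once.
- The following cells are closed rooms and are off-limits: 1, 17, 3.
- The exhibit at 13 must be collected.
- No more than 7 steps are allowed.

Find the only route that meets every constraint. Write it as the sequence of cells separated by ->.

The 7-move cap with required stops at 13 leaves no slack for detours.
Route from 15: up to 11, 2× left (reaching 9), down to 13, right to 14, down to 18, right to 19 — 7 moves in all.
Check: all required cells visited; 7 ≤ 7 moves.

15 -> 11 -> 10 -> 9 -> 13 -> 14 -> 18 -> 19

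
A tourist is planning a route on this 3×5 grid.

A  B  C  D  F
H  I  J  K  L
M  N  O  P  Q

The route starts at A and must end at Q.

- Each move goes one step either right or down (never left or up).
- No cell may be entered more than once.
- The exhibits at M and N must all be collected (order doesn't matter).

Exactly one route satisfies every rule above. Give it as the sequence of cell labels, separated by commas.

A, H, M, N, O, P, Q

Moves only go right or down, so the column and row indices never decrease.
Route from A: 2× down (reaching M), 4× right (reaching Q) — 6 moves in all.
Check: all required cells visited.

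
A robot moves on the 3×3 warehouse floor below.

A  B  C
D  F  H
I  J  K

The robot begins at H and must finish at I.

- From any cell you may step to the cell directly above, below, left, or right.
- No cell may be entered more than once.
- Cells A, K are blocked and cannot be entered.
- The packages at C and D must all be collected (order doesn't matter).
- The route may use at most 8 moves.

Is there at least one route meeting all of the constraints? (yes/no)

yes

One route that works: H → C → B → F → D → I.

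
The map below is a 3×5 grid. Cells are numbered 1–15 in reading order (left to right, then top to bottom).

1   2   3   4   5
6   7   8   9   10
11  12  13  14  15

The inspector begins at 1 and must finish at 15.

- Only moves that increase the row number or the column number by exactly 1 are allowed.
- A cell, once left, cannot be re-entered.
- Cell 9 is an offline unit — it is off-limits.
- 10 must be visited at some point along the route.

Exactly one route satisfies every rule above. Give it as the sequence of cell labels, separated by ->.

1 -> 2 -> 3 -> 4 -> 5 -> 10 -> 15

Moves only go right or down, so the column and row indices never decrease.
Route from 1: 4× right (reaching 5), 2× down (reaching 15) — 6 moves in all.
Check: all required cells visited.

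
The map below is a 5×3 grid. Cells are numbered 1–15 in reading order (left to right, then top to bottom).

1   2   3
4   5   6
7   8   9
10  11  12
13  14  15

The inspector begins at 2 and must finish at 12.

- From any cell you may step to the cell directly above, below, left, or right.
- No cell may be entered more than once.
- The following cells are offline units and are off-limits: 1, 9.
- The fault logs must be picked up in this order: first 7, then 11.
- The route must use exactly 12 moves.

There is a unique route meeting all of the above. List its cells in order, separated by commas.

2, 3, 6, 5, 4, 7, 8, 11, 10, 13, 14, 15, 12

The waypoints must appear in the order 7, 11, with no cell reused.
Route from 2: right to 3, down to 6, 2× left (reaching 4), down to 7, right to 8, down to 11, left to 10, down to 13, 2× right (reaching 15), up to 12 — 12 moves in all.
Check: order respected (7 at step 5, 11 at step 7); 12 moves as required.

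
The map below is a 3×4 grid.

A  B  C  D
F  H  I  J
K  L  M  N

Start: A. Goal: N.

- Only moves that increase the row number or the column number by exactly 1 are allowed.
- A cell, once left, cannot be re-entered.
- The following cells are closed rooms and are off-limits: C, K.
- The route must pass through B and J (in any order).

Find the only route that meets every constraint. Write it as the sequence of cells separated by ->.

A -> B -> H -> I -> J -> N

Moves only go right or down, so the column and row indices never decrease.
Route from A: right to B, down to H, 2× right (reaching J), down to N — 5 moves in all.
Check: all required cells visited.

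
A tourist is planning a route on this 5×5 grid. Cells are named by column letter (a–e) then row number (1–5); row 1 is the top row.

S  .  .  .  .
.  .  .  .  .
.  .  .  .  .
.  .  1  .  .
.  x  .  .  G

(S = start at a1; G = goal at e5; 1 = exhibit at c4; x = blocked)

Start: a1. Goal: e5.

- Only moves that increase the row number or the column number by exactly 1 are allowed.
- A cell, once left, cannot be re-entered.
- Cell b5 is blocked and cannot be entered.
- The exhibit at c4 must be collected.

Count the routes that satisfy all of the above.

30

A right/down-only route from a1 to e5 makes exactly 4 down-moves and 4 right-moves in some order.
With no other constraints that would be C(8,4) = 70 routes.
Split at c4 and multiply the segment counts (each segment already excludes blocked cells): a1→c4: 10; c4→e5: 3; product = 30.
That gives 30 routes.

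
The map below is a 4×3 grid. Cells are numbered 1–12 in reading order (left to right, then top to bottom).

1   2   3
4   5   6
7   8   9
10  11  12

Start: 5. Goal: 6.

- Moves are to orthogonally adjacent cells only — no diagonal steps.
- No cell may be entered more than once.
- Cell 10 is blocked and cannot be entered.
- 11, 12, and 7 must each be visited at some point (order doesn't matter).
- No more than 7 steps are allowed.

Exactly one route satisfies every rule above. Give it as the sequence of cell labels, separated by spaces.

5 4 7 8 11 12 9 6

The budget equals the shortest possible length, so every move has to be on a shortest route through the required cells.
Route from 5: left 1 to 4, down 1 to 7, right 1 to 8, down 1 to 11, right 1 to 12, up 2 to 6 — 7 moves in all.
Check: all required cells visited; 7 ≤ 7 moves.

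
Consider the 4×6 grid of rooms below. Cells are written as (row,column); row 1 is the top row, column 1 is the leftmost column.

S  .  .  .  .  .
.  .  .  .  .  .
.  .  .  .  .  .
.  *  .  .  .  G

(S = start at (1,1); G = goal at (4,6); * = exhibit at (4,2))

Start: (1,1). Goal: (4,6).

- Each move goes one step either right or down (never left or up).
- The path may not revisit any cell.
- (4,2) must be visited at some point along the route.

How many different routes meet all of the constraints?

4

A right/down-only route from (1,1) to (4,6) makes exactly 3 down-moves and 5 right-moves in some order.
With no other constraints that would be C(8,3) = 56 routes.
Split at (4,2) and multiply the segment counts: (1,1)→(4,2): 4; (4,2)→(4,6): 1; product = 4.
That gives 4 routes.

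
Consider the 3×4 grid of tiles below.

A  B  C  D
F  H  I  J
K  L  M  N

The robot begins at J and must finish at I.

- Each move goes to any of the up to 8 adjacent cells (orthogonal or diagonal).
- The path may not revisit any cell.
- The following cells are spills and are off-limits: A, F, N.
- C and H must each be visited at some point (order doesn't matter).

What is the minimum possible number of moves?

3

Any route passes through C and H in some order between J and I. Summing Chebyshev distances along each leg and taking the cheapest ordering (J → C → H → I) gives a lower bound of 1 + 1 + 1 = 3 moves.
A route of 3 moves achieves this: J → C → H → I.
Since 3 matches the lower bound, it is optimal.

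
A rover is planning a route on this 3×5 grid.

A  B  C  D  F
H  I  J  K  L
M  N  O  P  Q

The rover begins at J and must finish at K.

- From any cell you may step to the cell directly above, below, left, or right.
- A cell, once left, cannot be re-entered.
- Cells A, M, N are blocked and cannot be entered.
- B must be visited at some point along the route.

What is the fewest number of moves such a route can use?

Any route passes through B somewhere between J and K. Summing Manhattan distances along the two legs (J → B → K) gives a lower bound of 2 + 3 = 5 moves.
A route of 5 moves achieves this: J → I → B → C → D → K.
Since 5 matches the lower bound, it is optimal.

5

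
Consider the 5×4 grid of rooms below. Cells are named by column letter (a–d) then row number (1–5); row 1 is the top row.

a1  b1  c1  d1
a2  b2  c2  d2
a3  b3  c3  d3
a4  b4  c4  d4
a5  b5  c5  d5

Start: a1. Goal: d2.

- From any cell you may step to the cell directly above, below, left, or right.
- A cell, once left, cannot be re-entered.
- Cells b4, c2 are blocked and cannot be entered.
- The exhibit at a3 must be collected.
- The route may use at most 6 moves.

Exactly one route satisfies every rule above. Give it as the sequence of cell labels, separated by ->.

a1 -> a2 -> a3 -> b3 -> c3 -> d3 -> d2

The 6-move cap with required stops at a3 leaves no slack for detours.
Route from a1: down 2 to a3, right 3 to d3, up 1 to d2 — 6 moves in all.
Check: all required cells visited; 6 ≤ 6 moves.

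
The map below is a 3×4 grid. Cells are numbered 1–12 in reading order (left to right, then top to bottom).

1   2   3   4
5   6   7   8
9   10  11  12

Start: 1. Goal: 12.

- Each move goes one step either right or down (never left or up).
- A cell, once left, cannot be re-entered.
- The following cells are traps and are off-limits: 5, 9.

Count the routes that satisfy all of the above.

6

A right/down-only route from 1 to 12 makes exactly 2 down-moves and 3 right-moves in some order.
With no other constraints that would be C(5,2) = 10 routes.
Subtract routes through each blocked cell (inclusion–exclusion for overlaps): − through 5: 4 − through 9: 1 + through 5&9: 1 → 6.
That gives 6 routes.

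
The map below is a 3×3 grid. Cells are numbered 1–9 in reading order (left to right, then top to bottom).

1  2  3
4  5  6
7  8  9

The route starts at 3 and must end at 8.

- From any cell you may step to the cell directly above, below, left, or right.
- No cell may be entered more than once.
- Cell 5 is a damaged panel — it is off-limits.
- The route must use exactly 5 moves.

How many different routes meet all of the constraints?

1

Need simple routes of exactly 5 moves from 3 to 8 (Manhattan distance 3, so 1 moves are spent on a detour and 1 undoing it).
Enumerating: 3 2 1 4 7 8.
That gives 1 route.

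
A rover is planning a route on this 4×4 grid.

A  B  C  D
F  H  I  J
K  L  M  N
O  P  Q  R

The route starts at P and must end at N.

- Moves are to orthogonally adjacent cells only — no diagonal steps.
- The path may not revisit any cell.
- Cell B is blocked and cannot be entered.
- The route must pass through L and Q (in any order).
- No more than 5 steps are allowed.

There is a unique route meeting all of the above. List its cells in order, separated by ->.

P -> L -> M -> Q -> R -> N

The budget equals the shortest possible length, so every move has to be on a shortest route through the required cells.
Route from P: up 1 to L, right 1 to M, down 1 to Q, right 1 to R, up 1 to N — 5 moves in all.
Check: all required cells visited; 5 ≤ 5 moves.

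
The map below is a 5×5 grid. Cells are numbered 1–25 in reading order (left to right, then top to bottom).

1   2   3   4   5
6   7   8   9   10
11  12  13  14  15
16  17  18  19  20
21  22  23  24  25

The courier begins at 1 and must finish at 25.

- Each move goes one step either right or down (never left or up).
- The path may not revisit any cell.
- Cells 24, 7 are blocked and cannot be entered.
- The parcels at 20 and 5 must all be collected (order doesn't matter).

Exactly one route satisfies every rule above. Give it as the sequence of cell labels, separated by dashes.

Moves only go right or down, so the column and row indices never decrease.
Route from 1: 4× right (reaching 5), 4× down (reaching 25) — 8 moves in all.
Check: all required cells visited.

1 - 2 - 3 - 4 - 5 - 10 - 15 - 20 - 25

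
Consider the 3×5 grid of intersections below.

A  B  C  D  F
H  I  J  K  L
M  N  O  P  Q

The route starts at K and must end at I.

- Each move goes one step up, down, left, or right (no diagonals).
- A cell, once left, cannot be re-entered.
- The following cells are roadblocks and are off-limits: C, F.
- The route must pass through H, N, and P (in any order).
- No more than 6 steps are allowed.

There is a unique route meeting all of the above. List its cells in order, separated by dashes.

K - P - O - N - M - H - I

The budget equals the shortest possible length, so every move has to be on a shortest route through the required cells.
Route from K: down 1 to P, left 3 to M, up 1 to H, right 1 to I — 6 moves in all.
Check: all required cells visited; 6 ≤ 6 moves.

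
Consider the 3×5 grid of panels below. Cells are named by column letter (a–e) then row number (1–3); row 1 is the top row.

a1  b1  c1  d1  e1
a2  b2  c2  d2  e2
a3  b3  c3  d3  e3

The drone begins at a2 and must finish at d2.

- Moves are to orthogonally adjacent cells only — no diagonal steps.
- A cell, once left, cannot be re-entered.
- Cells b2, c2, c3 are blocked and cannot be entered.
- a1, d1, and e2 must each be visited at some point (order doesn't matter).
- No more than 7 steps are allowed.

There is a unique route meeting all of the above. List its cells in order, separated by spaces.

a2 a1 b1 c1 d1 e1 e2 d2

The budget equals the shortest possible length, so every move has to be on a shortest route through the required cells.
Route from a2: up to a1, 4× right (reaching e1), down to e2, left to d2 — 7 moves in all.
Check: all required cells visited; 7 ≤ 7 moves.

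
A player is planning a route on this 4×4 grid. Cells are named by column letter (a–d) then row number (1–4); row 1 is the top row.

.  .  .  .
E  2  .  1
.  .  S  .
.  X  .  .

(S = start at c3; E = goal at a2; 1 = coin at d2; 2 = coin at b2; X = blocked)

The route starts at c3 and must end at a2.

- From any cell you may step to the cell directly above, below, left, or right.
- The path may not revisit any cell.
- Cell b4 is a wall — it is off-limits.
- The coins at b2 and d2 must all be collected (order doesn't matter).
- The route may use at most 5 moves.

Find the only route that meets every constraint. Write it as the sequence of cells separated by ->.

c3 -> d3 -> d2 -> c2 -> b2 -> a2

The budget equals the shortest possible length, so every move has to be on a shortest route through the required cells.
Route from c3: right to d3, up to d2, 3× left (reaching a2) — 5 moves in all.
Check: all required cells visited; 5 ≤ 5 moves.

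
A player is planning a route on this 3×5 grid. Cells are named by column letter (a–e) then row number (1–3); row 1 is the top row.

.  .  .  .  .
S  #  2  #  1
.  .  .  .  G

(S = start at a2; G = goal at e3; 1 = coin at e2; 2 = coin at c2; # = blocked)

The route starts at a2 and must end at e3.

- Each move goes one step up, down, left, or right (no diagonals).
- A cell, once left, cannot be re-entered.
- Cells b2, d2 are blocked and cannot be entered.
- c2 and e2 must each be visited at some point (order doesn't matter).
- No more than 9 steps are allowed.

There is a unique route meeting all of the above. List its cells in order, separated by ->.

The 9-move cap with required stops at c2, e2 leaves no slack for detours.
Route from a2: down to a3, 2× right (reaching c3), 2× up (reaching c1), 2× right (reaching e1), 2× down (reaching e3) — 9 moves in all.
Check: all required cells visited; 9 ≤ 9 moves.

a2 -> a3 -> b3 -> c3 -> c2 -> c1 -> d1 -> e1 -> e2 -> e3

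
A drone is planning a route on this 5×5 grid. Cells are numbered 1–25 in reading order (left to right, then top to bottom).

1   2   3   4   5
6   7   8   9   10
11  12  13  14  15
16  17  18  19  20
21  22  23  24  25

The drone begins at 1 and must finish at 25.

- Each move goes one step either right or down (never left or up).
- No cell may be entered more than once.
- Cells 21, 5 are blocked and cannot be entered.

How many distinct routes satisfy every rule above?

68

A right/down-only route from 1 to 25 makes exactly 4 down-moves and 4 right-moves in some order.
With no other constraints that would be C(8,4) = 70 routes.
Subtract routes through each blocked cell (inclusion–exclusion for overlaps): − through 5: 1 − through 21: 1 → 68.
That gives 68 routes.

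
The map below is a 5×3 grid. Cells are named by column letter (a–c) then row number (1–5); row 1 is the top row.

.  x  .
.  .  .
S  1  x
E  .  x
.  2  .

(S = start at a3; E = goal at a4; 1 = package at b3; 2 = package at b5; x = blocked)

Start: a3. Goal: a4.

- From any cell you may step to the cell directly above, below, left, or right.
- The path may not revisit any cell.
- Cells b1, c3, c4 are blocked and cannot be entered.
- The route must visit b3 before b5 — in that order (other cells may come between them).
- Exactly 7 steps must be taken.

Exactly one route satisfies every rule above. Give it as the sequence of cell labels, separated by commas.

a3, a2, b2, b3, b4, b5, a5, a4

The waypoints must appear in the order b3, b5, with no cell reused.
Route from a3: up to a2, right to b2, 3× down (reaching b5), left to a5, up to a4 — 7 moves in all.
Check: order respected (1 at step 3, 2 at step 5); 7 moves as required.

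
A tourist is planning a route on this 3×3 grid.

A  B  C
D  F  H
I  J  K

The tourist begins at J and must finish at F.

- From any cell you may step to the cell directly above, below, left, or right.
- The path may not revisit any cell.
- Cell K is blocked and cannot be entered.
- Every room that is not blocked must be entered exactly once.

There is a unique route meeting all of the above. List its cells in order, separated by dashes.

Need to visit all 8 open cells exactly once, starting at J and ending at F.
Route from J: left 1 to I, up 2 to A, right 2 to C, down 1 to H, left 1 to F — 7 moves in all.
Check: all 8 open cells covered.

J - I - D - A - B - C - H - F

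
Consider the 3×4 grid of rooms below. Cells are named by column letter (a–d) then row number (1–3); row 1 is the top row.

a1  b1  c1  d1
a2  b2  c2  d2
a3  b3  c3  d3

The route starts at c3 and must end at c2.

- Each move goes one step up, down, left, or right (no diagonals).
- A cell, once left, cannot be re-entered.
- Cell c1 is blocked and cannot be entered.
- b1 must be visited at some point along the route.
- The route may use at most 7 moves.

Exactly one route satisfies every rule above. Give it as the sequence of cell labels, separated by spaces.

The budget equals the shortest possible length, so every move has to be on a shortest route through the required cells.
Route from c3: left 2 to a3, up 2 to a1, right 1 to b1, down 1 to b2, right 1 to c2 — 7 moves in all.
Check: all required cells visited; 7 ≤ 7 moves.

c3 b3 a3 a2 a1 b1 b2 c2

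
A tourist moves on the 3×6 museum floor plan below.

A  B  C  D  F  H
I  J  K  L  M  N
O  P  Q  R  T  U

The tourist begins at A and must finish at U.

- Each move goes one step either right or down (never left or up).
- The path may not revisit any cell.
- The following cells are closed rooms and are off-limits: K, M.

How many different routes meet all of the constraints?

A right/down-only route from A to U makes exactly 2 down-moves and 5 right-moves in some order.
With no other constraints that would be C(7,2) = 21 routes.
Subtract routes through each blocked cell (inclusion–exclusion for overlaps): − through K: 12 − through M: 10 + through K&M: 6 → 5.
That gives 5 routes.

5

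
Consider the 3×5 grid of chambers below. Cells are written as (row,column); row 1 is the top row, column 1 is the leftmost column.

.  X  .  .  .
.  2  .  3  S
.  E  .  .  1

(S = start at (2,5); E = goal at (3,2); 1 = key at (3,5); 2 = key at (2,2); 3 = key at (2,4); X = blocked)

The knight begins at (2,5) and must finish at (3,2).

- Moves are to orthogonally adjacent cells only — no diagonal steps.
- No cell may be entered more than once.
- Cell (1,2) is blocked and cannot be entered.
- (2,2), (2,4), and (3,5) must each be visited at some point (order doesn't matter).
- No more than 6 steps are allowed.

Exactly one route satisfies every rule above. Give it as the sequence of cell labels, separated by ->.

The 6-move cap with required stops at (2,2), (2,4), (3,5) leaves no slack for detours.
Route from (2,5): down 1 to (3,5), left 1 to (3,4), up 1 to (2,4), left 2 to (2,2), down 1 to (3,2) — 6 moves in all.
Check: all required cells visited; 6 ≤ 6 moves.

(2,5) -> (3,5) -> (3,4) -> (2,4) -> (2,3) -> (2,2) -> (3,2)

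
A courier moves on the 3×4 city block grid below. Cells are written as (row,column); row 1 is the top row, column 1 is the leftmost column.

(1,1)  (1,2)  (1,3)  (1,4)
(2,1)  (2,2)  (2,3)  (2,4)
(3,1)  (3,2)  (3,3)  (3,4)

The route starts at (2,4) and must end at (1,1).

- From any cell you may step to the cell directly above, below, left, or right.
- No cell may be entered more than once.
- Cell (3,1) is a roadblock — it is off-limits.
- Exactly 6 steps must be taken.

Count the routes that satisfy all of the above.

11

Need simple routes of exactly 6 moves from (2,4) to (1,1) (Manhattan distance 4, so 1 moves are spent on a detour and 1 undoing it).
Branch systematically from the start, pruning whenever the remaining move budget drops below the Manhattan distance to (1,1) or differs from it in parity. Grouping the completions by first move — via (1,4): 3; via (3,4): 5; via (2,3): 3 — and summing: 3 + 5 + 3 = 11.
That gives 11 routes.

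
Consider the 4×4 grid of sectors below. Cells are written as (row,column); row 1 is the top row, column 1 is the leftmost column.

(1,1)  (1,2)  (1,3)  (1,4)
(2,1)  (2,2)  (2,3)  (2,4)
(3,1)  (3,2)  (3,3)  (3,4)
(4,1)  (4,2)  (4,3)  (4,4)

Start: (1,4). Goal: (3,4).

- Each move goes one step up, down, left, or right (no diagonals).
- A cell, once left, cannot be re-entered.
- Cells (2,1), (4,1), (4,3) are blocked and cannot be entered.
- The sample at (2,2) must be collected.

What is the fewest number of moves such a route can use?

Any route passes through (2,2) somewhere between (1,4) and (3,4). Summing Manhattan distances along the two legs ((1,4) → (2,2) → (3,4)) gives a lower bound of 3 + 3 = 6 moves.
A route of 6 moves achieves this: (1,4) → (2,4) → (2,3) → (2,2) → (3,2) → (3,3) → (3,4).
Since 6 matches the lower bound, it is optimal.

6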